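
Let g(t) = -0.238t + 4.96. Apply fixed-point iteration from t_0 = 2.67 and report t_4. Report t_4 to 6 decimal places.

4.002174

t_1 = g(2.670000) = 4.324540
t_2 = g(4.324540) = 3.930759
t_3 = g(3.930759) = 4.024479
t_4 = g(4.024479) = 4.002174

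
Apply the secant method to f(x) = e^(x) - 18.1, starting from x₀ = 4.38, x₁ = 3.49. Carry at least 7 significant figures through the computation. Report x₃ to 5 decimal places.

Secant update: x_(k+1) = x_k − f(x_k)·(x_k − x_(k-1))/(f(x_k) − f(x_(k-1))).
f(x_0) = 61.738033, f(x_1) = 14.685948
x_2 = 3.490000 - (14.685948)·(3.490000 - 4.380000)/(14.685948 - (61.738033)) = 3.212212; f(x_2) = 6.733964
x_3 = 3.212212 - (6.733964)·(3.212212 - 3.490000)/(6.733964 - (14.685948)) = 2.976974; f(x_3) = 1.528326

2.97697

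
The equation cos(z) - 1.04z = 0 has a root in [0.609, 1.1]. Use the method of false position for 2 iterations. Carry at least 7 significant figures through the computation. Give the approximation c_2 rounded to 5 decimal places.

f(0.609000) = 0.186860, f(1.100000) = -0.690404
step 1: c = 0.713585, f(c) = 0.013892 > 0 → new bracket [0.713585, 1.100000]
step 2: c = 0.721207, f(c) = 0.000954 > 0 → new bracket [0.721207, 1.100000]

0.72121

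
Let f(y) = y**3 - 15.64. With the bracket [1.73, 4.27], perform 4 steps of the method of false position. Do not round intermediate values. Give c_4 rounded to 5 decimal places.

f(1.730000) = -10.462283, f(4.270000) = 62.214483
step 1: c = 2.095649, f(c) = -6.436442 < 0 → new bracket [2.095649, 4.270000]
step 2: c = 2.299508, f(c) = -3.480810 < 0 → new bracket [2.299508, 4.270000]
step 3: c = 2.403913, f(c) = -1.748279 < 0 → new bracket [2.403913, 4.270000]
step 4: c = 2.454918, f(c) = -0.845137 < 0 → new bracket [2.454918, 4.270000]

2.45492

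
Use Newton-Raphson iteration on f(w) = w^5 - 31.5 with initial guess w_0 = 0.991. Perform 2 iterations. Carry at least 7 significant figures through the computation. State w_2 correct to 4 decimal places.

f'(w) = 5w^4
w_0 = 0.991000: f = -30.544197, f' = 4.822415 → w_1 = 0.991000 - (-30.544197)/(4.822415) = 7.324796
w_1 = 7.324796: f = 21053.701930, f' = 14393.029515 → w_2 = 7.324796 - (21053.701930)/(14393.029515) = 5.862026

5.8620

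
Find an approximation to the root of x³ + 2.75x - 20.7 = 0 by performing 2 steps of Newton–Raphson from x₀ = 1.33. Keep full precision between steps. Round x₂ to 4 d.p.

2.5601

f'(x) = 3x² + 2.75
x_0 = 1.330000: f = -14.689863, f' = 8.056700 → x_1 = 1.330000 - (-14.689863)/(8.056700) = 3.153310
x_1 = 3.153310: f = 19.326117, f' = 32.580095 → x_2 = 3.153310 - (19.326117)/(32.580095) = 2.560122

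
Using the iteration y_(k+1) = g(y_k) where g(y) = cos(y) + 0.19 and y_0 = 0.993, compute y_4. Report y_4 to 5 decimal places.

y_1 = g(0.993000) = 0.736179
y_2 = g(0.736179) = 0.931039
y_3 = g(0.931039) = 0.787000
y_4 = g(0.787000) = 0.895973

0.89597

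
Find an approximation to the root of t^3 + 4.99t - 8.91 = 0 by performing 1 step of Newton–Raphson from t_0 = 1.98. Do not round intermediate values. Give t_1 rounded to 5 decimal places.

Newton update: t ← t − f(t)/f'(t).
f'(t) = 3t^2 + 4.99
t_0 = 1.980000: f = 8.732592, f' = 16.751200 → t_1 = 1.980000 - (8.732592)/(16.751200) = 1.458689

1.45869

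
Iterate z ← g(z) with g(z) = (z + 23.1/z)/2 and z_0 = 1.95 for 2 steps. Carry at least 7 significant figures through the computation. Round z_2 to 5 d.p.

5.12342

z_1 = g(1.950000) = 6.898077
z_2 = g(6.898077) = 5.123418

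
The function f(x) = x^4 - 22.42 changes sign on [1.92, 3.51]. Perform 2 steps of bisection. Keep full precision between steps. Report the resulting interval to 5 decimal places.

f(1.920000) = -8.830455, f(3.510000) = 129.364864 (opposite signs)
step 1: m = 2.715000, f(m) = 31.914958 > 0 → root in [1.920000, 2.715000]
step 2: m = 2.317500, f(m) = 6.425560 > 0 → root in [1.920000, 2.317500]

[1.92000, 2.31750]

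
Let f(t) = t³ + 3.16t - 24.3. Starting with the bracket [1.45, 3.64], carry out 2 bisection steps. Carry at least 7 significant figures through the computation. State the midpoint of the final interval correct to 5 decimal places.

f(1.450000) = -16.669375, f(3.640000) = 35.430944 (opposite signs)
step 1: m = 2.545000, f(m) = 0.226229 > 0 → root in [1.450000, 2.545000]
step 2: m = 1.997500, f(m) = -10.017863 < 0 → root in [1.997500, 2.545000]
Midpoint of [1.997500, 2.545000] = 2.271250

2.27125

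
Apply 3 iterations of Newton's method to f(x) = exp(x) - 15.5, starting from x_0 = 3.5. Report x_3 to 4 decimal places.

2.7411

f'(x) = exp(x)
x_0 = 3.500000: f = 17.615452, f' = 33.115452 → x_1 = 3.500000 - (17.615452)/(33.115452) = 2.968059
x_1 = 2.968059: f = 3.954131, f' = 19.454131 → x_2 = 2.968059 - (3.954131)/(19.454131) = 2.764805
x_2 = 2.764805: f = 0.375950, f' = 15.875950 → x_3 = 2.764805 - (0.375950)/(15.875950) = 2.741125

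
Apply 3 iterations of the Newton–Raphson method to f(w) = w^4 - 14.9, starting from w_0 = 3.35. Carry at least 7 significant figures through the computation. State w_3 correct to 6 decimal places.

Newton update: w ← w − f(w)/f'(w).
f'(w) = 4w^3
w_0 = 3.350000: f = 111.044506, f' = 150.381500 → w_1 = 3.350000 - (111.044506)/(150.381500) = 2.611581
w_1 = 2.611581: f = 31.617271, f' = 71.247669 → w_2 = 2.611581 - (31.617271)/(71.247669) = 2.167816
w_2 = 2.167816: f = 7.184592, f' = 40.749946 → w_3 = 2.167816 - (7.184592)/(40.749946) = 1.991506

1.991506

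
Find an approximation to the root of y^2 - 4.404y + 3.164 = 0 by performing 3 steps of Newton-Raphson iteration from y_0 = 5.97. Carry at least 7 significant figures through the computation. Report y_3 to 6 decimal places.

3.508317

Newton update: y ← y − f(y)/f'(y).
f'(y) = 2y - 4.404
y_0 = 5.970000: f = 12.513020, f' = 7.536000 → y_1 = 5.970000 - (12.513020)/(7.536000) = 4.309567
y_1 = 4.309567: f = 2.757036, f' = 4.215135 → y_2 = 4.309567 - (2.757036)/(4.215135) = 3.655487
y_2 = 3.655487: f = 0.427821, f' = 2.906974 → y_3 = 3.655487 - (0.427821)/(2.906974) = 3.508317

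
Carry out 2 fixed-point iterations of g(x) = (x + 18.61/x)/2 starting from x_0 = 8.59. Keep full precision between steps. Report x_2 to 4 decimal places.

x_1 = g(8.590000) = 5.378236
x_2 = g(5.378236) = 4.419239

4.4192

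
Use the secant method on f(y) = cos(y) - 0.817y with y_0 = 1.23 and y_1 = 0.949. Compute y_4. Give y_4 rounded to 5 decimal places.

Secant update: y_(k+1) = y_k − f(y_k)·(y_k − y_(k-1))/(f(y_k) − f(y_(k-1))).
f(y_0) = -0.670672, f(y_1) = -0.192837
y_2 = 0.949000 - (-0.192837)·(0.949000 - 1.230000)/(-0.192837 - (-0.670672)) = 0.835599; f(y_2) = -0.011950
y_3 = 0.835599 - (-0.011950)·(0.835599 - 0.949000)/(-0.011950 - (-0.192837)) = 0.828107; f(y_3) = -0.000292
y_4 = 0.828107 - (-0.000292)·(0.828107 - 0.835599)/(-0.000292 - (-0.011950)) = 0.827919; f(y_4) = -0.000000

0.82792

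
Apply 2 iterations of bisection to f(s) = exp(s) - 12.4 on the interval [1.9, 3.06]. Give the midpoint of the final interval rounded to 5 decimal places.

f(1.900000) = -5.714106, f(3.060000) = 8.927557 (opposite signs)
step 1: m = 2.480000, f(m) = -0.458736 < 0 → root in [2.480000, 3.060000]
step 2: m = 2.770000, f(m) = 3.558634 > 0 → root in [2.480000, 2.770000]
Midpoint of [2.480000, 2.770000] = 2.625000

2.62500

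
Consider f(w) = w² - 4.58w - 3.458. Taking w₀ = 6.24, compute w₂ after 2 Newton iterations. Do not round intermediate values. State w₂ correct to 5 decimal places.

f'(w) = 2w - 4.58
w_0 = 6.240000: f = 6.900400, f' = 7.900000 → w_1 = 6.240000 - (6.900400)/(7.900000) = 5.366532
w_1 = 5.366532: f = 0.762947, f' = 6.153063 → w_2 = 5.366532 - (0.762947)/(6.153063) = 5.242537

5.24254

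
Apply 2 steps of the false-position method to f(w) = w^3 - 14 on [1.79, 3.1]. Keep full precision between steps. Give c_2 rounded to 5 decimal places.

2.36799

f(1.790000) = -8.264661, f(3.100000) = 15.791000
step 1: c = 2.240069, f(c) = -2.759538 < 0 → new bracket [2.240069, 3.100000]
step 2: c = 2.367990, f(c) = -0.721781 < 0 → new bracket [2.367990, 3.100000]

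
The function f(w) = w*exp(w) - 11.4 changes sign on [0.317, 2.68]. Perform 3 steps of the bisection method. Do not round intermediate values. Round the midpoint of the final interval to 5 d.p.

1.94156

f(0.317000) = -10.964758, f(2.680000) = 27.688050 (opposite signs)
step 1: m = 1.498500, f(m) = -4.694255 < 0 → root in [1.498500, 2.680000]
step 2: m = 2.089250, f(m) = 5.478745 > 0 → root in [1.498500, 2.089250]
step 3: m = 1.793875, f(m) = -0.613956 < 0 → root in [1.793875, 2.089250]
Midpoint of [1.793875, 2.089250] = 1.941563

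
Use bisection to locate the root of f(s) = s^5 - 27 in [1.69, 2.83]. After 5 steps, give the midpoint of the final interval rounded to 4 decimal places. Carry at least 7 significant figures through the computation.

1.9216

f(1.690000) = -13.214151, f(2.830000) = 154.523216 (opposite signs)
step 1: m = 2.260000, f(m) = 31.957926 > 0 → root in [1.690000, 2.260000]
step 2: m = 1.975000, f(m) = 3.049379 > 0 → root in [1.690000, 1.975000]
step 3: m = 1.832500, f(m) = -6.335737 < 0 → root in [1.832500, 1.975000]
step 4: m = 1.903750, f(m) = -1.993692 < 0 → root in [1.903750, 1.975000]
step 5: m = 1.939375, f(m) = 0.435253 > 0 → root in [1.903750, 1.939375]
Midpoint of [1.903750, 1.939375] = 1.921563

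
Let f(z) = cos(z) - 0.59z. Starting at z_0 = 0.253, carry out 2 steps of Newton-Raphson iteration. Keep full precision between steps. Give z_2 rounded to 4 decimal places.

f'(z) = -sin(z) - 0.59
z_0 = 0.253000: f = 0.818896, f' = -0.840310 → z_1 = 0.253000 - (0.818896)/(-0.840310) = 1.227517
z_1 = 1.227517: f = -0.387658, f' = -1.531656 → z_2 = 1.227517 - (-0.387658)/(-1.531656) = 0.974420

0.9744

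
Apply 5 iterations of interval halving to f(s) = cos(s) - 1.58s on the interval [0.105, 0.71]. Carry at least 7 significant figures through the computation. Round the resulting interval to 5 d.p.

f(0.105000) = 0.828593, f(0.710000) = -0.363438 (opposite signs)
step 1: m = 0.407500, f(m) = 0.274264 > 0 → root in [0.407500, 0.710000]
step 2: m = 0.558750, f(m) = -0.034907 < 0 → root in [0.407500, 0.558750]
step 3: m = 0.483125, f(m) = 0.122210 > 0 → root in [0.483125, 0.558750]
step 4: m = 0.520937, f(m) = 0.044272 > 0 → root in [0.520937, 0.558750]
step 5: m = 0.539844, f(m) = 0.004836 > 0 → root in [0.539844, 0.558750]

[0.53984, 0.55875]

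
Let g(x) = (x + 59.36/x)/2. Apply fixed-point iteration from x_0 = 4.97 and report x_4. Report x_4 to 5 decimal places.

x_1 = g(4.970000) = 8.456831
x_2 = g(8.456831) = 7.738004
x_3 = g(7.738004) = 7.704616
x_4 = g(7.704616) = 7.704544

7.70454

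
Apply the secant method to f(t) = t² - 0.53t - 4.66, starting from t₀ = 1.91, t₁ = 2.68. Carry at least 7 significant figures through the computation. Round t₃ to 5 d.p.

Secant update: t_(k+1) = t_k − f(t_k)·(t_k − t_(k-1))/(f(t_k) − f(t_(k-1))).
f(t_0) = -2.024200, f(t_1) = 1.102000
t_2 = 2.680000 - (1.102000)·(2.680000 - 1.910000)/(1.102000 - (-2.024200)) = 2.408571; f(t_2) = -0.135327
t_3 = 2.408571 - (-0.135327)·(2.408571 - 2.680000)/(-0.135327 - (1.102000)) = 2.438258; f(t_3) = -0.007176

2.43826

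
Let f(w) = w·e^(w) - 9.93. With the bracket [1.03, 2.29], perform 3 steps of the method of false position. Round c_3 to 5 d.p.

1.71187

False-position update: c = (a·f(b) − b·f(a))/(f(b) − f(a)); replace the endpoint whose sign matches f(c).
f(1.030000) = -7.044902, f(2.290000) = 12.683607
step 1: c = 1.479937, f(c) = -3.429132 < 0 → new bracket [1.479937, 2.290000]
step 2: c = 1.652335, f(c) = -1.306210 < 0 → new bracket [1.652335, 2.290000]
step 3: c = 1.711873, f(c) = -0.447375 < 0 → new bracket [1.711873, 2.290000]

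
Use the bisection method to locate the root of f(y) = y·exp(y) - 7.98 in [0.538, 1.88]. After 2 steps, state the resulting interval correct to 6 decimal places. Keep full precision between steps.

f(0.538000) = -7.058633, f(1.880000) = 4.340589 (opposite signs)
step 1: m = 1.209000, f(m) = -3.929689 < 0 → root in [1.209000, 1.880000]
step 2: m = 1.544500, f(m) = -0.743047 < 0 → root in [1.544500, 1.880000]

[1.544500, 1.880000]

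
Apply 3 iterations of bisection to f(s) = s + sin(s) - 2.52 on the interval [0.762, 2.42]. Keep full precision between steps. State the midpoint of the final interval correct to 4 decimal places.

f(0.762000) = -1.067630, f(2.420000) = 0.560581 (opposite signs)
step 1: m = 1.591000, f(m) = 0.070796 > 0 → root in [0.762000, 1.591000]
step 2: m = 1.176500, f(m) = -0.420233 < 0 → root in [1.176500, 1.591000]
step 3: m = 1.383750, f(m) = -0.153692 < 0 → root in [1.383750, 1.591000]
Midpoint of [1.383750, 1.591000] = 1.487375

1.4874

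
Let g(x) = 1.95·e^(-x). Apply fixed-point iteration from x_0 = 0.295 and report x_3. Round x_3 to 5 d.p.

1.23523

x_1 = g(0.295000) = 1.451837
x_2 = g(1.451837) = 0.456573
x_3 = g(0.456573) = 1.235229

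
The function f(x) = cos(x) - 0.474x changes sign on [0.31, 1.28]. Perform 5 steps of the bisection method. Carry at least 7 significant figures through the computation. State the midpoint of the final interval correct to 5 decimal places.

1.05266

f(0.310000) = 0.805394, f(1.280000) = -0.320005 (opposite signs)
step 1: m = 0.795000, f(m) = 0.323455 > 0 → root in [0.795000, 1.280000]
step 2: m = 1.037500, f(m) = 0.016600 > 0 → root in [1.037500, 1.280000]
step 3: m = 1.158750, f(m) = -0.148762 < 0 → root in [1.037500, 1.158750]
step 4: m = 1.098125, f(m) = -0.065245 < 0 → root in [1.037500, 1.098125]
step 5: m = 1.067813, f(m) = -0.024101 < 0 → root in [1.037500, 1.067813]
Midpoint of [1.037500, 1.067813] = 1.052656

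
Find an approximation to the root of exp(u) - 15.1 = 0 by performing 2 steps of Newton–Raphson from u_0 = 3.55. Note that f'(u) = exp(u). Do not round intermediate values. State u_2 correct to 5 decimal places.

u_0 = 3.550000: f = 19.713317, f' = 34.813317 → u_1 = 3.550000 - (19.713317)/(34.813317) = 2.983742
u_1 = 2.983742: f = 4.661628, f' = 19.761628 → u_2 = 2.983742 - (4.661628)/(19.761628) = 2.747849

2.74785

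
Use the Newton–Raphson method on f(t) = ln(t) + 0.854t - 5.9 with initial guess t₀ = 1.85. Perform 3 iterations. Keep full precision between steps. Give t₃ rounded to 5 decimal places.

5.01952

f'(t) = 1/t + 0.854
t_0 = 1.850000: f = -3.704914, f' = 1.394541 → t_1 = 1.850000 - (-3.704914)/(1.394541) = 4.506728
t_1 = 4.506728: f = -0.545683, f' = 1.075890 → t_2 = 4.506728 - (-0.545683)/(1.075890) = 5.013920
t_2 = 5.013920: f = -0.005894, f' = 1.053445 → t_3 = 5.013920 - (-0.005894)/(1.053445) = 5.019515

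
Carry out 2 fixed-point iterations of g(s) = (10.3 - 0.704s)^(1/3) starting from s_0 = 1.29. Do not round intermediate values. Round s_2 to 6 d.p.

s_1 = g(1.290000) = 2.109843
s_2 = g(2.109843) = 2.065707

2.065707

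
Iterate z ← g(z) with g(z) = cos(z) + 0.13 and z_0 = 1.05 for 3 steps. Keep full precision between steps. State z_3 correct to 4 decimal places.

z_1 = g(1.050000) = 0.627571
z_2 = g(0.627571) = 0.939456
z_3 = g(0.939456) = 0.720227

0.7202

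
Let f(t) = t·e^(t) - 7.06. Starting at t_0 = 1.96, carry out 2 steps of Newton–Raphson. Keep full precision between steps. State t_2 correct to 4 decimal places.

f'(t) = (t + 1)·e^(t)
t_0 = 1.960000: f = 6.854681, f' = 21.014008 → t_1 = 1.960000 - (6.854681)/(21.014008) = 1.633804
t_1 = 1.633804: f = 1.310515, f' = 13.493843 → t_2 = 1.633804 - (1.310515)/(13.493843) = 1.536685

1.5367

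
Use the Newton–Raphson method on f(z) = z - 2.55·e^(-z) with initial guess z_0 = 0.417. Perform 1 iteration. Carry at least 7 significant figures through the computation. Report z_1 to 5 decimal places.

0.88837

f'(z) = 1 + 2.55·e^(-z)
z_0 = 0.417000: f = -1.263503, f' = 2.680503 → z_1 = 0.417000 - (-1.263503)/(2.680503) = 0.888368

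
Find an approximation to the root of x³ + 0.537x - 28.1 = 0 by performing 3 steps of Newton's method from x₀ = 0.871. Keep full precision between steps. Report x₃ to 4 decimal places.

f'(x) = 3x² + 0.537
x_0 = 0.871000: f = -26.971497, f' = 2.812923 → x_1 = 0.871000 - (-26.971497)/(2.812923) = 10.459423
x_1 = 10.459423: f = 1121.772794, f' = 328.735613 → x_2 = 10.459423 - (1121.772794)/(328.735613) = 7.047037
x_2 = 7.047037: f = 325.645327, f' = 149.519209 → x_3 = 7.047037 - (325.645327)/(149.519209) = 4.869088

4.8691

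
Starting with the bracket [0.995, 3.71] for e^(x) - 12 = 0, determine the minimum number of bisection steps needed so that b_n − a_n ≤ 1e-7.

Initial width b − a = 3.71 − 0.995 = 2.715000.
After n steps the width is (b−a)/2^n; need (b−a)/2^n ≤ 1e-7.
So n ≥ log₂(2.715000/1e-7) = log₂(27150000.0000) ≈ 24.6944.
Hence n = 25.

25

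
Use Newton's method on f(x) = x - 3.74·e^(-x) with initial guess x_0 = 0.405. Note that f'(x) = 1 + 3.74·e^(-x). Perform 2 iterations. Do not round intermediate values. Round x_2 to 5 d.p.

x_0 = 0.405000: f = -2.089493, f' = 3.494493 → x_1 = 0.405000 - (-2.089493)/(3.494493) = 1.002939
x_1 = 1.002939: f = -0.368893, f' = 2.371832 → x_2 = 1.002939 - (-0.368893)/(2.371832) = 1.158470

1.15847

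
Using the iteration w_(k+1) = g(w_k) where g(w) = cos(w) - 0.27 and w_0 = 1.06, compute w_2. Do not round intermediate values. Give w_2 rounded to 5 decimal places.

0.70614

w_1 = g(1.060000) = 0.218872
w_2 = g(0.218872) = 0.706143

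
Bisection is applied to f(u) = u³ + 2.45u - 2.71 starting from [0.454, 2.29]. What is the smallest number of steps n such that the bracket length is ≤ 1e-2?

Initial width b − a = 2.29 − 0.454 = 1.836000.
After n steps the width is (b−a)/2^n; need (b−a)/2^n ≤ 1e-2.
So n ≥ log₂(1.836000/1e-2) = log₂(183.6000) ≈ 7.5204.
Hence n = 8.

8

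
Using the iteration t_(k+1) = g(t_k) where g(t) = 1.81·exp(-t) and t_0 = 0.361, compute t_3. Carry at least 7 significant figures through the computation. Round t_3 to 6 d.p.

1.084045

t_1 = g(0.361000) = 1.261532
t_2 = g(1.261532) = 0.512628
t_3 = g(0.512628) = 1.084045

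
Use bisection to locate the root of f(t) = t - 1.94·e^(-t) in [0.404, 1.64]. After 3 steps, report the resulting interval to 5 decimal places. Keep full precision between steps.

[0.71300, 0.86750]

f(0.404000) = -0.891230, f(1.640000) = 1.263679 (opposite signs)
step 1: m = 1.022000, f(m) = 0.323844 > 0 → root in [0.404000, 1.022000]
step 2: m = 0.713000, f(m) = -0.237933 < 0 → root in [0.713000, 1.022000]
step 3: m = 0.867500, f(m) = 0.052700 > 0 → root in [0.713000, 0.867500]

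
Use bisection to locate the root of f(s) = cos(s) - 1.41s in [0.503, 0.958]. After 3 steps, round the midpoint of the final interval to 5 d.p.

f(0.503000) = 0.166910, f(0.958000) = -0.775623 (opposite signs)
step 1: m = 0.730500, f(m) = -0.285164 < 0 → root in [0.503000, 0.730500]
step 2: m = 0.616750, f(m) = -0.053855 < 0 → root in [0.503000, 0.616750]
step 3: m = 0.559875, f(m) = 0.057898 > 0 → root in [0.559875, 0.616750]
Midpoint of [0.559875, 0.616750] = 0.588312

0.58831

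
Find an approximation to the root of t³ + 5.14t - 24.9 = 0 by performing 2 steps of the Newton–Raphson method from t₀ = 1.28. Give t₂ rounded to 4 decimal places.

2.4242

f'(t) = 3t² + 5.14
t_0 = 1.280000: f = -16.223648, f' = 10.055200 → t_1 = 1.280000 - (-16.223648)/(10.055200) = 2.893459
t_1 = 2.893459: f = 14.196707, f' = 30.256306 → t_2 = 2.893459 - (14.196707)/(30.256306) = 2.424244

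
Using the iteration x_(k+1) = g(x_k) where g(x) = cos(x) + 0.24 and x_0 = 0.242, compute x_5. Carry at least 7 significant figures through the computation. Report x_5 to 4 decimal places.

x_1 = g(0.242000) = 1.210861
x_2 = g(1.210861) = 0.592214
x_3 = g(0.592214) = 1.069707
x_4 = g(1.069707) = 0.720381
x_5 = g(0.720381) = 0.991554

0.9916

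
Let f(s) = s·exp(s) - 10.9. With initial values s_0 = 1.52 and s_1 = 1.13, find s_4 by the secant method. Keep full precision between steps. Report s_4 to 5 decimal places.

f(s_0) = -3.950218, f(s_1) = -7.401908
s_2 = 1.130000 - (-7.401908)·(1.130000 - 1.520000)/(-7.401908 - (-3.950218)) = 1.966328; f(s_2) = 3.148215
s_3 = 1.966328 - (3.148215)·(1.966328 - 1.130000)/(3.148215 - (-7.401908)) = 1.716763; f(s_3) = -1.343674
s_4 = 1.716763 - (-1.343674)·(1.716763 - 1.966328)/(-1.343674 - (3.148215)) = 1.791416; f(s_4) = -0.155194

1.79142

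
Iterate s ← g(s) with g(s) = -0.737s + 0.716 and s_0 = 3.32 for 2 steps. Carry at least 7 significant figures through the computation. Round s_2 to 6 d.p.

s_1 = g(3.320000) = -1.730840
s_2 = g(-1.730840) = 1.991629

1.991629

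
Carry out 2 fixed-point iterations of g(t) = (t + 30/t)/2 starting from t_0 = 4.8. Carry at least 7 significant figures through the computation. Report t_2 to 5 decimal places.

t_1 = g(4.800000) = 5.525000
t_2 = g(5.525000) = 5.477432

5.47743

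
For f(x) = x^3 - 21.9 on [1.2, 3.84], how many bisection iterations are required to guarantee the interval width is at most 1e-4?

Initial width b − a = 3.84 − 1.2 = 2.640000.
After n steps the width is (b−a)/2^n; need (b−a)/2^n ≤ 1e-4.
So n ≥ log₂(2.640000/1e-4) = log₂(26400.0000) ≈ 14.6883.
Hence n = 15.

15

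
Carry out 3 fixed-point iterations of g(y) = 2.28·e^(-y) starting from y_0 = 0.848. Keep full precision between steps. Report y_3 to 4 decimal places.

0.9660

y_1 = g(0.848000) = 0.976457
y_2 = g(0.976457) = 0.858746
y_3 = g(0.858746) = 0.966020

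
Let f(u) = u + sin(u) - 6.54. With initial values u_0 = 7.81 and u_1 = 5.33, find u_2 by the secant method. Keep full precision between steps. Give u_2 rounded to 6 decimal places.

6.499611

Secant update: u_(k+1) = u_k − f(u_k)·(u_k − u_(k-1))/(f(u_k) − f(u_(k-1))).
f(u_0) = 2.269033, f(u_1) = -2.025264
u_2 = 5.330000 - (-2.025264)·(5.330000 - 7.810000)/(-2.025264 - (2.269033)) = 6.499611; f(u_2) = 0.174350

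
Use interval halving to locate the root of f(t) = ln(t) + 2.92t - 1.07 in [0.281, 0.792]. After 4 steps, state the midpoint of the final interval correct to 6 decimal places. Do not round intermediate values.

0.552469

f(0.281000) = -1.518881, f(0.792000) = 1.009446 (opposite signs)
step 1: m = 0.536500, f(m) = -0.126109 < 0 → root in [0.536500, 0.792000]
step 2: m = 0.664250, f(m) = 0.460513 > 0 → root in [0.536500, 0.664250]
step 3: m = 0.600375, f(m) = 0.172894 > 0 → root in [0.536500, 0.600375]
step 4: m = 0.568437, f(m) = 0.024974 > 0 → root in [0.536500, 0.568437]
Midpoint of [0.536500, 0.568437] = 0.552469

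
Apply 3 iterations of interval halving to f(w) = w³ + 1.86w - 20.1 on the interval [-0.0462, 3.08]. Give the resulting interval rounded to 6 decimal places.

[2.298450, 2.689225]

f(-0.046200) = -20.186031, f(3.080000) = 14.846912 (opposite signs)
step 1: m = 1.516900, f(m) = -13.788201 < 0 → root in [1.516900, 3.080000]
step 2: m = 2.298450, f(m) = -3.682465 < 0 → root in [2.298450, 3.080000]
step 3: m = 2.689225, f(m) = 4.350248 > 0 → root in [2.298450, 2.689225]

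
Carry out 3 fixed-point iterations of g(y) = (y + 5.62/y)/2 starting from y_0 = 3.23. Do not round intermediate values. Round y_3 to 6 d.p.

y_1 = g(3.230000) = 2.484969
y_2 = g(2.484969) = 2.373283
y_3 = g(2.373283) = 2.370655

2.370655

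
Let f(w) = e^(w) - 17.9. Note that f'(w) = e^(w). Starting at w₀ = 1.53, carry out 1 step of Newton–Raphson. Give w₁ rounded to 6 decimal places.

4.405988

w_0 = 1.530000: f = -13.281823, f' = 4.618177 → w_1 = 1.530000 - (-13.281823)/(4.618177) = 4.405988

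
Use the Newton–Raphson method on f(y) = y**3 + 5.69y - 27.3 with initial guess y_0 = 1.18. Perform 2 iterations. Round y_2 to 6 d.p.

2.516788

f'(y) = 3y**2 + 5.69
y_0 = 1.180000: f = -18.942768, f' = 9.867200 → y_1 = 1.180000 - (-18.942768)/(9.867200) = 3.099771
y_1 = 3.099771: f = 20.122108, f' = 34.515748 → y_2 = 3.099771 - (20.122108)/(34.515748) = 2.516788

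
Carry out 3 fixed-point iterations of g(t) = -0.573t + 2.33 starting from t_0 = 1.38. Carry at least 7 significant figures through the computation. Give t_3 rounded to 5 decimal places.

t_1 = g(1.380000) = 1.539260
t_2 = g(1.539260) = 1.448004
t_3 = g(1.448004) = 1.500294

1.50029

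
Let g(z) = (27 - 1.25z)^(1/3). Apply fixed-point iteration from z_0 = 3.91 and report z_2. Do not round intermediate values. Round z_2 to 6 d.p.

2.863981

z_1 = g(3.910000) = 2.806807
z_2 = g(2.806807) = 2.863981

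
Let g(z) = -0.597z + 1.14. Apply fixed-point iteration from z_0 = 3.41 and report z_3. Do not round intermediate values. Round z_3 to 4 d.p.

0.1402

z_1 = g(3.410000) = -0.895770
z_2 = g(-0.895770) = 1.674775
z_3 = g(1.674775) = 0.140160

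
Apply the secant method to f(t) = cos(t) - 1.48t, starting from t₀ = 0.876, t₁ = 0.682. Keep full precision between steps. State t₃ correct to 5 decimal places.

f(t_0) = -0.656251, f(t_1) = -0.233046
t_2 = 0.682000 - (-0.233046)·(0.682000 - 0.876000)/(-0.233046 - (-0.656251)) = 0.575170; f(t_2) = -0.012151
t_3 = 0.575170 - (-0.012151)·(0.575170 - 0.682000)/(-0.012151 - (-0.233046)) = 0.569293; f(t_3) = -0.000272

0.56929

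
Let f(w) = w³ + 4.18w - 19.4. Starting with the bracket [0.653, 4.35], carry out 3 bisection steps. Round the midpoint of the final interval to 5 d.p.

f(0.653000) = -16.392015, f(4.350000) = 81.095875 (opposite signs)
step 1: m = 2.501500, f(m) = 6.709412 > 0 → root in [0.653000, 2.501500]
step 2: m = 1.577250, f(m) = -8.883342 < 0 → root in [1.577250, 2.501500]
step 3: m = 2.039375, f(m) = -2.393549 < 0 → root in [2.039375, 2.501500]
Midpoint of [2.039375, 2.501500] = 2.270437

2.27044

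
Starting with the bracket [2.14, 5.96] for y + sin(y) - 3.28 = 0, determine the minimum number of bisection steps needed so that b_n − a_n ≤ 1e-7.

Initial width b − a = 5.96 − 2.14 = 3.820000.
After n steps the width is (b−a)/2^n; need (b−a)/2^n ≤ 1e-7.
So n ≥ log₂(3.820000/1e-7) = log₂(38200000.0000) ≈ 25.1871.
Hence n = 26.

26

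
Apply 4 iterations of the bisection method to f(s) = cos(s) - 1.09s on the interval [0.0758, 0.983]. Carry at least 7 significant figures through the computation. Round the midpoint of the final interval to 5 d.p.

0.72785

f(0.075800) = 0.914507, f(0.983000) = -0.516941 (opposite signs)
step 1: m = 0.529400, f(m) = 0.286064 > 0 → root in [0.529400, 0.983000]
step 2: m = 0.756200, f(m) = -0.096809 < 0 → root in [0.529400, 0.756200]
step 3: m = 0.642800, f(m) = 0.099768 > 0 → root in [0.642800, 0.756200]
step 4: m = 0.699500, f(m) = 0.002709 > 0 → root in [0.699500, 0.756200]
Midpoint of [0.699500, 0.756200] = 0.727850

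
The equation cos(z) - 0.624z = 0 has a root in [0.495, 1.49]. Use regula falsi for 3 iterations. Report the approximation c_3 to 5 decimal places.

0.94197

False-position update: c = (a·f(b) − b·f(a))/(f(b) − f(a)); replace the endpoint whose sign matches f(c).
f(0.495000) = 0.571089, f(1.490000) = -0.849052
step 1: c = 0.895125, f(c) = 0.066864 > 0 → new bracket [0.895125, 1.490000]
step 2: c = 0.938552, f(c) = 0.005301 > 0 → new bracket [0.938552, 1.490000]
step 3: c = 0.941973, f(c) = 0.000402 > 0 → new bracket [0.941973, 1.490000]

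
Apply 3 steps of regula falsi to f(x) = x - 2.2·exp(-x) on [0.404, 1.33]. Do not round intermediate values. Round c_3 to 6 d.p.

0.897821

f(0.404000) = -1.064817, f(1.330000) = 0.748150
step 1: c = 0.947871, f(c) = 0.095228 > 0 → new bracket [0.404000, 0.947871]
step 2: c = 0.903225, f(c) = 0.011652 > 0 → new bracket [0.404000, 0.903225]
step 3: c = 0.897821, f(c) = 0.001417 > 0 → new bracket [0.404000, 0.897821]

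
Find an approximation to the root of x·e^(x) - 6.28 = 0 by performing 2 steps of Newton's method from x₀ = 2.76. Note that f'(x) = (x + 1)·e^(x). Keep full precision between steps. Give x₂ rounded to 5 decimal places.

1.68890

x_0 = 2.760000: f = 37.327567, f' = 59.407409 → x_1 = 2.760000 - (37.327567)/(59.407409) = 2.131668
x_1 = 2.131668: f = 11.687652, f' = 26.396568 → x_2 = 2.131668 - (11.687652)/(26.396568) = 1.688897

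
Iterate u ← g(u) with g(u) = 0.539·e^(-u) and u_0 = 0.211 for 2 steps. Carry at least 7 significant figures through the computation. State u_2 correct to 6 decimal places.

u_1 = g(0.211000) = 0.436468
u_2 = g(0.436468) = 0.348364

0.348364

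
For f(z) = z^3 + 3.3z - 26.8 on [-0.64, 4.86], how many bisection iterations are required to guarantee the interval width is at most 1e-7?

Initial width b − a = 4.86 − -0.64 = 5.500000.
After n steps the width is (b−a)/2^n; need (b−a)/2^n ≤ 1e-7.
So n ≥ log₂(5.500000/1e-7) = log₂(55000000.0000) ≈ 25.7129.
Hence n = 26.

26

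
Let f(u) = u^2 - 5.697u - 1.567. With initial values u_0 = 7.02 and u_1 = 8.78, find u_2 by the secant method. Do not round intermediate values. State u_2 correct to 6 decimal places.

Secant update: u_(k+1) = u_k − f(u_k)·(u_k − u_(k-1))/(f(u_k) − f(u_(k-1))).
f(u_0) = 7.720460, f(u_1) = 25.501740
u_2 = 8.780000 - (25.501740)·(8.780000 - 7.020000)/(25.501740 - (7.720460)) = 6.255825; f(u_2) = 1.928911

6.255825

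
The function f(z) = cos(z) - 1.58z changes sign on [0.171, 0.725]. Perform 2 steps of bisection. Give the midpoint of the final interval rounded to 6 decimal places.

0.517250

f(0.171000) = 0.715235, f(0.725000) = -0.397001 (opposite signs)
step 1: m = 0.448000, f(m) = 0.193475 > 0 → root in [0.448000, 0.725000]
step 2: m = 0.586500, f(m) = -0.093787 < 0 → root in [0.448000, 0.586500]
Midpoint of [0.448000, 0.586500] = 0.517250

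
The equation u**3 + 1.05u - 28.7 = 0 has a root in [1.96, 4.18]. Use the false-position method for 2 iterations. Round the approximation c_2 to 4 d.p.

2.8271

False-position update: c = (a·f(b) − b·f(a))/(f(b) − f(a)); replace the endpoint whose sign matches f(c).
f(1.960000) = -19.112464, f(4.180000) = 48.723632
step 1: c = 2.585473, f(c) = -8.702211 < 0 → new bracket [2.585473, 4.180000]
step 2: c = 2.827105, f(c) = -3.135837 < 0 → new bracket [2.827105, 4.180000]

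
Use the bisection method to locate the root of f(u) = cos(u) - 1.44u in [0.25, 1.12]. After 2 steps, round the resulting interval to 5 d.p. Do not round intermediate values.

f(0.250000) = 0.608912, f(1.120000) = -1.177118 (opposite signs)
step 1: m = 0.685000, f(m) = -0.211981 < 0 → root in [0.250000, 0.685000]
step 2: m = 0.467500, f(m) = 0.219498 > 0 → root in [0.467500, 0.685000]

[0.46750, 0.68500]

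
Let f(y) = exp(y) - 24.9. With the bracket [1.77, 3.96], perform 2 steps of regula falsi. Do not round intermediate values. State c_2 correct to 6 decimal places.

f(1.770000) = -19.029147, f(3.960000) = 27.557326
step 1: c = 2.664548, f(c) = -10.538545 < 0 → new bracket [2.664548, 3.960000]
step 2: c = 3.022912, f(c) = -4.348957 < 0 → new bracket [3.022912, 3.960000]

3.022912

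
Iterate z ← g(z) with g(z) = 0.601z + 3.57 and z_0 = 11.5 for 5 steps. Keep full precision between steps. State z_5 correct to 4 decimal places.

9.1475

z_1 = g(11.500000) = 10.481500
z_2 = g(10.481500) = 9.869381
z_3 = g(9.869381) = 9.501498
z_4 = g(9.501498) = 9.280400
z_5 = g(9.280400) = 9.147521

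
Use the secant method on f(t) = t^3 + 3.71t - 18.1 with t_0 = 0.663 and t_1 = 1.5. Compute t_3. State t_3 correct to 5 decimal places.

2.02136

f(t_0) = -15.348836, f(t_1) = -9.160000
t_2 = 1.500000 - (-9.160000)·(1.500000 - 0.663000)/(-9.160000 - (-15.348836)) = 2.738831; f(t_2) = 12.605562
t_3 = 2.738831 - (12.605562)·(2.738831 - 1.500000)/(12.605562 - (-9.160000)) = 2.021360; f(t_3) = -2.341690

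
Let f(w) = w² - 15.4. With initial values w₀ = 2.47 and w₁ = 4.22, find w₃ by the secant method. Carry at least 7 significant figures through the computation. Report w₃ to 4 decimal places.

3.9219

Secant update: w_(k+1) = w_k − f(w_k)·(w_k − w_(k-1))/(f(w_k) − f(w_(k-1))).
f(w_0) = -9.299100, f(w_1) = 2.408400
w_2 = 4.220000 - (2.408400)·(4.220000 - 2.470000)/(2.408400 - (-9.299100)) = 3.860000; f(w_2) = -0.500400
w_3 = 3.860000 - (-0.500400)·(3.860000 - 4.220000)/(-0.500400 - (2.408400)) = 3.921931; f(w_3) = -0.018460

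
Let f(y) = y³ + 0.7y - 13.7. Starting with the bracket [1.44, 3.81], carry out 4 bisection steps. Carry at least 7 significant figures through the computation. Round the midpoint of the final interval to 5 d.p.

2.25469

f(1.440000) = -9.706016, f(3.810000) = 44.273341 (opposite signs)
step 1: m = 2.625000, f(m) = 6.225391 > 0 → root in [1.440000, 2.625000]
step 2: m = 2.032500, f(m) = -3.880878 < 0 → root in [2.032500, 2.625000]
step 3: m = 2.328750, f(m) = 0.559115 > 0 → root in [2.032500, 2.328750]
step 4: m = 2.180625, f(m) = -1.804417 < 0 → root in [2.180625, 2.328750]
Midpoint of [2.180625, 2.328750] = 2.254688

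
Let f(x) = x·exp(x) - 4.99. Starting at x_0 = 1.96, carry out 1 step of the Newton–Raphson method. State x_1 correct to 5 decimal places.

1.53530

f'(x) = (x + 1)·exp(x)
x_0 = 1.960000: f = 8.924681, f' = 21.014008 → x_1 = 1.960000 - (8.924681)/(21.014008) = 1.535298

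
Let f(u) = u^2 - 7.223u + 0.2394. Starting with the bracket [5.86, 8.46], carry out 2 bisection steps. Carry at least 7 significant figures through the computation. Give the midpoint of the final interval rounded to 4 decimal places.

7.4850

f(5.860000) = -7.747780, f(8.460000) = 10.704420 (opposite signs)
step 1: m = 7.160000, f(m) = -0.211680 < 0 → root in [7.160000, 8.460000]
step 2: m = 7.810000, f(m) = 4.823870 > 0 → root in [7.160000, 7.810000]
Midpoint of [7.160000, 7.810000] = 7.485000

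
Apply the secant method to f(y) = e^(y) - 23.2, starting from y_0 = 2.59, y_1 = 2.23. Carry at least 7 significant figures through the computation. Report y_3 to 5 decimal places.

2.98397

f(y_0) = -9.870228, f(y_1) = -13.900134
y_2 = 2.230000 - (-13.900134)·(2.230000 - 2.590000)/(-13.900134 - (-9.870228)) = 3.471728; f(y_2) = 8.992336
y_3 = 3.471728 - (8.992336)·(3.471728 - 2.230000)/(8.992336 - (-13.900134)) = 2.983968; f(y_3) = -3.433906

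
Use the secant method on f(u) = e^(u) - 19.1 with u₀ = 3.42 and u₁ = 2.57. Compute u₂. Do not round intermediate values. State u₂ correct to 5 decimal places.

2.86303

f(u_0) = 11.469415, f(u_1) = -6.034176
u_2 = 2.570000 - (-6.034176)·(2.570000 - 3.420000)/(-6.034176 - (11.469415)) = 2.863028; f(u_2) = -1.585512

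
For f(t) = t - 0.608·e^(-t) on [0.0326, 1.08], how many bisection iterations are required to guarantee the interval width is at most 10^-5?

Initial width b − a = 1.08 − 0.0326 = 1.047400.
After n steps the width is (b−a)/2^n; need (b−a)/2^n ≤ 10^-5.
So n ≥ log₂(1.047400/10^-5) = log₂(104740.0000) ≈ 16.6765.
Hence n = 17.

17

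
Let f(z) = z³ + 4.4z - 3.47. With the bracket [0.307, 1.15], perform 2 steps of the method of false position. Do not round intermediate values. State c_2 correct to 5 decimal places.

False-position update: c = (a·f(b) − b·f(a))/(f(b) − f(a)); replace the endpoint whose sign matches f(c).
f(0.307000) = -2.090266, f(1.150000) = 3.110875
step 1: c = 0.645790, f(c) = -0.359201 < 0 → new bracket [0.645790, 1.150000]
step 2: c = 0.697983, f(c) = -0.058833 < 0 → new bracket [0.697983, 1.150000]

0.69798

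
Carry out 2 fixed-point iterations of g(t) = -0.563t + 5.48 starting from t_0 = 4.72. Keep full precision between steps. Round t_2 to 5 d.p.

3.89085

t_1 = g(4.720000) = 2.822640
t_2 = g(2.822640) = 3.890854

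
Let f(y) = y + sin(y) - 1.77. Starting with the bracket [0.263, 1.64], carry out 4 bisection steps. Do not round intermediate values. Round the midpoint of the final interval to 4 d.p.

f(0.263000) = -1.247021, f(1.640000) = 0.867606 (opposite signs)
step 1: m = 0.951500, f(m) = -0.004213 < 0 → root in [0.951500, 1.640000]
step 2: m = 1.295750, f(m) = 0.488163 > 0 → root in [0.951500, 1.295750]
step 3: m = 1.123625, f(m) = 0.255299 > 0 → root in [0.951500, 1.123625]
step 4: m = 1.037562, f(m) = 0.128730 > 0 → root in [0.951500, 1.037562]
Midpoint of [0.951500, 1.037562] = 0.994531

0.9945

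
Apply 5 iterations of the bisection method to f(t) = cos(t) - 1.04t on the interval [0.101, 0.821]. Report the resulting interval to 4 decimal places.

f(0.101000) = 0.889864, f(0.821000) = -0.172350 (opposite signs)
step 1: m = 0.461000, f(m) = 0.416168 > 0 → root in [0.461000, 0.821000]
step 2: m = 0.641000, f(m) = 0.134858 > 0 → root in [0.641000, 0.821000]
step 3: m = 0.731000, f(m) = -0.015733 < 0 → root in [0.641000, 0.731000]
step 4: m = 0.686000, f(m) = 0.060346 > 0 → root in [0.686000, 0.731000]
step 5: m = 0.708500, f(m) = 0.022499 > 0 → root in [0.708500, 0.731000]

[0.7085, 0.7310]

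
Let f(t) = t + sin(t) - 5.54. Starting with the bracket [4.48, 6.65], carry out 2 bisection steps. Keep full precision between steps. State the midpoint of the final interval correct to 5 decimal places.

f(4.480000) = -2.033119, f(6.650000) = 1.468644 (opposite signs)
step 1: m = 5.565000, f(m) = -0.633019 < 0 → root in [5.565000, 6.650000]
step 2: m = 6.107500, f(m) = 0.392717 > 0 → root in [5.565000, 6.107500]
Midpoint of [5.565000, 6.107500] = 5.836250

5.83625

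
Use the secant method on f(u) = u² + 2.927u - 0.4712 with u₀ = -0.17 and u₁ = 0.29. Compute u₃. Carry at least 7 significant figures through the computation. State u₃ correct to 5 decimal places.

f(u_0) = -0.939890, f(u_1) = 0.461730
u_2 = 0.290000 - (0.461730)·(0.290000 - -0.170000)/(0.461730 - (-0.939890)) = 0.138464; f(u_2) = -0.046743
u_3 = 0.138464 - (-0.046743)·(0.138464 - 0.290000)/(-0.046743 - (0.461730)) = 0.152395; f(u_3) = -0.001917

0.15239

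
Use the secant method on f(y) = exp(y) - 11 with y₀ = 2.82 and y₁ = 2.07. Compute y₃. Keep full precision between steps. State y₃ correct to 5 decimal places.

2.40968

f(y_0) = 5.776851, f(y_1) = -3.075177
y_2 = 2.070000 - (-3.075177)·(2.070000 - 2.820000)/(-3.075177 - (5.776851)) = 2.330549; f(y_2) = -0.716419
y_3 = 2.330549 - (-0.716419)·(2.330549 - 2.070000)/(-0.716419 - (-3.075177)) = 2.409684; f(y_3) = 0.130446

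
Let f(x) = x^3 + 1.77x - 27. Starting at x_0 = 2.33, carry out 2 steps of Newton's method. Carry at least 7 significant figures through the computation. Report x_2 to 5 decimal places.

2.80638

f'(x) = 3x^2 + 1.77
x_0 = 2.330000: f = -10.226563, f' = 18.056700 → x_1 = 2.330000 - (-10.226563)/(18.056700) = 2.896358
x_1 = 2.896358: f = 2.423791, f' = 26.936675 → x_2 = 2.896358 - (2.423791)/(26.936675) = 2.806377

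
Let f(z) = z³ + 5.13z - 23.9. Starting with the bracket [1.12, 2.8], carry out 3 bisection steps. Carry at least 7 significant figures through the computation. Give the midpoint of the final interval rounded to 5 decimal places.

f(1.120000) = -16.749472, f(2.800000) = 12.416000 (opposite signs)
step 1: m = 1.960000, f(m) = -6.315664 < 0 → root in [1.960000, 2.800000]
step 2: m = 2.380000, f(m) = 1.790672 > 0 → root in [1.960000, 2.380000]
step 3: m = 2.170000, f(m) = -2.549587 < 0 → root in [2.170000, 2.380000]
Midpoint of [2.170000, 2.380000] = 2.275000

2.27500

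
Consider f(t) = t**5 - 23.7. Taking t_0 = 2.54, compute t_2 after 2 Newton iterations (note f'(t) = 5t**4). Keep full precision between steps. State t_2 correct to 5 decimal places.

Newton update: t ← t − f(t)/f'(t).
t_0 = 2.540000: f = 82.022782, f' = 208.115713 → t_1 = 2.540000 - (82.022782)/(208.115713) = 2.145879
t_1 = 2.145879: f = 21.801541, f' = 106.020754 → t_2 = 2.145879 - (21.801541)/(106.020754) = 1.940244

1.94024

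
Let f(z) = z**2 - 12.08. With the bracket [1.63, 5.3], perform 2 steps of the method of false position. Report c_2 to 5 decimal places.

3.36870

f(1.630000) = -9.423100, f(5.300000) = 16.010000
step 1: c = 2.989755, f(c) = -3.141367 < 0 → new bracket [2.989755, 5.300000]
step 2: c = 3.368700, f(c) = -0.731858 < 0 → new bracket [3.368700, 5.300000]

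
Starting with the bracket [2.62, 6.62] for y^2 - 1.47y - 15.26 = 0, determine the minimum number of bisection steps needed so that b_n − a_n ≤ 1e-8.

29

Initial width b − a = 6.62 − 2.62 = 4.000000.
After n steps the width is (b−a)/2^n; need (b−a)/2^n ≤ 1e-8.
So n ≥ log₂(4.000000/1e-8) = log₂(400000000.0000) ≈ 28.5754.
Hence n = 29.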